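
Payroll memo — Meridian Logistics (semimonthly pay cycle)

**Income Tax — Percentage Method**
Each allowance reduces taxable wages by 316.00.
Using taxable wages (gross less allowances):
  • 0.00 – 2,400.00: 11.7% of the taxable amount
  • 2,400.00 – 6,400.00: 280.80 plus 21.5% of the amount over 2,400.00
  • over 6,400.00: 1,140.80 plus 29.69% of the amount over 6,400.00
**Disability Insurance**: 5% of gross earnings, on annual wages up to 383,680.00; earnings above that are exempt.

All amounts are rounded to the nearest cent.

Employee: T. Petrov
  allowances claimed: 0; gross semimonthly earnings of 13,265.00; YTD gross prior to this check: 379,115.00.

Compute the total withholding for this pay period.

Income Tax: taxable = 13,265.00
  1,140.80 + 29.69% × (13,265.00 − 6,400.00) = 1,140.80 + 29.69% × 6,865.00 = 3,179.02
Disability Insurance: cap 383,680.00 − YTD 379,115.00 = 4,565.00 subject; 5% × 4,565.00 = 228.25
Total: 3,179.02 + 228.25 = 3,407.27

3,407.27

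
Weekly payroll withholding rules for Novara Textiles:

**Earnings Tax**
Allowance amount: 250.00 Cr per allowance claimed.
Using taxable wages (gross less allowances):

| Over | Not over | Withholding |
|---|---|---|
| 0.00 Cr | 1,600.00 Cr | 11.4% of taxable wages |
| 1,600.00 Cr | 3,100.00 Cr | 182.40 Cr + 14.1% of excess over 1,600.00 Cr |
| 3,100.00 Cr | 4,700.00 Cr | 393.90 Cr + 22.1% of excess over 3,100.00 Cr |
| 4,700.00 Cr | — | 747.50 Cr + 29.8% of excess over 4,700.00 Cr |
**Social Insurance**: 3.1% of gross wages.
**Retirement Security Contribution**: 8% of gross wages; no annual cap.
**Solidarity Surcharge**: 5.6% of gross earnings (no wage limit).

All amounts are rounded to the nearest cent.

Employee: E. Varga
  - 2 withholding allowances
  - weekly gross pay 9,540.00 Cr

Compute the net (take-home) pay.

5,906.00 Cr

Earnings Tax: taxable = 9,540.00 Cr − 2×250.00 Cr = 9,040.00 Cr
  747.50 Cr + 29.8% × (9,040.00 Cr − 4,700.00 Cr) = 747.50 Cr + 29.8% × 4,340.00 Cr = 2,040.82 Cr
Social Insurance: 3.1% × 9,540.00 Cr = 295.74 Cr
Retirement Security Contribution: 8% × 9,540.00 Cr = 763.20 Cr
Solidarity Surcharge: 5.6% × 9,540.00 Cr = 534.24 Cr
Total withheld: 2,040.82 Cr + 295.74 Cr + 763.20 Cr + 534.24 Cr = 3,634.00 Cr
Net pay: 9,540.00 Cr − 3,634.00 Cr = 5,906.00 Cr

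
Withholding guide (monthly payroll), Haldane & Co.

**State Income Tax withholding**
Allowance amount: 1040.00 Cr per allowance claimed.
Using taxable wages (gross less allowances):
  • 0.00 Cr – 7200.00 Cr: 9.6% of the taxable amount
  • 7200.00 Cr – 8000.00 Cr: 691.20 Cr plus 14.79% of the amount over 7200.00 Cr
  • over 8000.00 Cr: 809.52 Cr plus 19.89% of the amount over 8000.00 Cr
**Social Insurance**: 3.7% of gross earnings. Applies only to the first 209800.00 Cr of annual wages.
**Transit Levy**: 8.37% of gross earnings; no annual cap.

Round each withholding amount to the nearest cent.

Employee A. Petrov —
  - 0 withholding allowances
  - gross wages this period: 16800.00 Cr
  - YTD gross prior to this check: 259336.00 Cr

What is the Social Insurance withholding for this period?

Social Insurance: YTD 259336.00 Cr ≥ cap 209800.00 Cr → 0.00 Cr

0.00 Cr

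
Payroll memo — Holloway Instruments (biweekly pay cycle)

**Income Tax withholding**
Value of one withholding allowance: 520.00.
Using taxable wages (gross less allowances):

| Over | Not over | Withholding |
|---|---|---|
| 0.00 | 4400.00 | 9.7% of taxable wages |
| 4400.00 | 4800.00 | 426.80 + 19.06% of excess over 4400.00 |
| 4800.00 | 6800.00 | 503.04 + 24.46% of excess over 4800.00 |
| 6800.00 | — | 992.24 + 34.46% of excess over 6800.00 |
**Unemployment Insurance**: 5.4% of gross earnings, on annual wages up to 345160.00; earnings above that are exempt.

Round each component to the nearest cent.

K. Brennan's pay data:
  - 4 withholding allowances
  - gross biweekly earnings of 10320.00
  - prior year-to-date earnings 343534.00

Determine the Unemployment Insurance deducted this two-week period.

Unemployment Insurance: cap 345160.00 − YTD 343534.00 = 1626.00 subject; 5.4% × 1626.00 = 87.80

87.80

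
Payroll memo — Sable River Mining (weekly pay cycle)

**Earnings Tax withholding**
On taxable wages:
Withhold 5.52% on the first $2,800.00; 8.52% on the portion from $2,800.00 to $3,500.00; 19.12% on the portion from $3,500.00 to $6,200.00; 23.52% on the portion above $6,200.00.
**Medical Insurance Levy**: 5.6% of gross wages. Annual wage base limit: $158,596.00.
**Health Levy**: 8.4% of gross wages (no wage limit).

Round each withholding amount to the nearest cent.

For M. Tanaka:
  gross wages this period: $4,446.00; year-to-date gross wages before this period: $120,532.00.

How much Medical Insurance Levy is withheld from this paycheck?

$248.98

Medical Insurance Levy: 5.6% × $4,446.00 = $248.98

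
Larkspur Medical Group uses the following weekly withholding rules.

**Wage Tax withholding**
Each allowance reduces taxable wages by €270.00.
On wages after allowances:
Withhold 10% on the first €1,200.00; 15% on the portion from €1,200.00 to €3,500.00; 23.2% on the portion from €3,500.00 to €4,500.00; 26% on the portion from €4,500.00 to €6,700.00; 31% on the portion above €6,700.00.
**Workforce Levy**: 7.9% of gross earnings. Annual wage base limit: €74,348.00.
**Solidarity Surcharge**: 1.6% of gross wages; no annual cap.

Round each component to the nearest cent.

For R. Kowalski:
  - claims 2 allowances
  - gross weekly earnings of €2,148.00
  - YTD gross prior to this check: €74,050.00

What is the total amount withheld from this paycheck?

Wage Tax: taxable = €2,148.00 − 2×€270.00 = €1,608.00
  €120.00 + 15% × (€1,608.00 − €1,200.00) = €120.00 + 15% × €408.00 = €181.20
Workforce Levy: cap €74,348.00 − YTD €74,050.00 = €298.00 subject; 7.9% × €298.00 = €23.54
Solidarity Surcharge: 1.6% × €2,148.00 = €34.37
Total: €181.20 + €23.54 + €34.37 = €239.11

€239.11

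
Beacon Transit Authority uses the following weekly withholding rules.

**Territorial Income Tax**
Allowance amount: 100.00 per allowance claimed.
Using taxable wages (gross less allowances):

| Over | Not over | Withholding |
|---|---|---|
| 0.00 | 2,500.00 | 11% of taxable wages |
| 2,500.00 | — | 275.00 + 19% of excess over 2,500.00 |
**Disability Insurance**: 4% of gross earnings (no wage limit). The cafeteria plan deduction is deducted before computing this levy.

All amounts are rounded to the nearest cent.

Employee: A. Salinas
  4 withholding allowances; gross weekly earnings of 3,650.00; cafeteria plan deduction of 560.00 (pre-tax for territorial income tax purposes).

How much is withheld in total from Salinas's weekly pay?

434.70

Territorial Income Tax: taxable = 3,650.00 − 560.00 − 4×100.00 = 2,690.00
  275.00 + 19% × (2,690.00 − 2,500.00) = 275.00 + 19% × 190.00 = 311.10
Disability Insurance: 4% × 3,090.00 = 123.60
Total: 311.10 + 123.60 = 434.70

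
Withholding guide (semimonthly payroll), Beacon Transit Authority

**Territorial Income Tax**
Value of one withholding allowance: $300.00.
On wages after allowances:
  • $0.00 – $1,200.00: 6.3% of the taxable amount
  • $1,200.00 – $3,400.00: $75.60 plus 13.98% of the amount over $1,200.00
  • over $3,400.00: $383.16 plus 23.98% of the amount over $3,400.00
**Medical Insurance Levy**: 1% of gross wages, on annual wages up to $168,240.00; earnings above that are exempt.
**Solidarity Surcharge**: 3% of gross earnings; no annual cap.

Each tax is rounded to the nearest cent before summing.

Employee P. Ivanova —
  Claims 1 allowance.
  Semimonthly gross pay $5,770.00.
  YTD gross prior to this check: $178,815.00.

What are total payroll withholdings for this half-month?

Territorial Income Tax: taxable = $5,770.00 − 1×$300.00 = $5,470.00
  $383.16 + 23.98% × ($5,470.00 − $3,400.00) = $383.16 + 23.98% × $2,070.00 = $879.55
Medical Insurance Levy: YTD $178,815.00 ≥ cap $168,240.00 → $0.00
Solidarity Surcharge: 3% × $5,770.00 = $173.10
Total: $879.55 + $0.00 + $173.10 = $1,052.65

$1,052.65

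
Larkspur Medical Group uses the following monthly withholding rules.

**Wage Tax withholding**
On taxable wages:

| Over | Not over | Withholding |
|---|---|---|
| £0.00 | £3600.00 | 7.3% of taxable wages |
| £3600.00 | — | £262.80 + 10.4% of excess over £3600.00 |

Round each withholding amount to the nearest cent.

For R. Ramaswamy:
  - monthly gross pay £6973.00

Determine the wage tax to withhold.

Wage Tax: taxable = £6973.00
  £262.80 + 10.4% × (£6973.00 − £3600.00) = £262.80 + 10.4% × £3373.00 = £613.59

£613.59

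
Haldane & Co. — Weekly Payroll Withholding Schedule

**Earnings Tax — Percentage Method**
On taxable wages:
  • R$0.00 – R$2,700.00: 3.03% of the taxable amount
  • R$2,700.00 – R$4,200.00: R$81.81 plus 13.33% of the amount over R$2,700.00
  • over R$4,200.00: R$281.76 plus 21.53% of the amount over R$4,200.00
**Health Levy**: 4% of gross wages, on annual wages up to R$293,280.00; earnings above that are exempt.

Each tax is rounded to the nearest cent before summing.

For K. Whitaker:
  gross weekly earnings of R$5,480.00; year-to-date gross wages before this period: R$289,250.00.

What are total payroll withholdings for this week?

R$718.54

Earnings Tax: taxable = R$5,480.00
  R$281.76 + 21.53% × (R$5,480.00 − R$4,200.00) = R$281.76 + 21.53% × R$1,280.00 = R$557.34
Health Levy: cap R$293,280.00 − YTD R$289,250.00 = R$4,030.00 subject; 4% × R$4,030.00 = R$161.20
Total: R$557.34 + R$161.20 = R$718.54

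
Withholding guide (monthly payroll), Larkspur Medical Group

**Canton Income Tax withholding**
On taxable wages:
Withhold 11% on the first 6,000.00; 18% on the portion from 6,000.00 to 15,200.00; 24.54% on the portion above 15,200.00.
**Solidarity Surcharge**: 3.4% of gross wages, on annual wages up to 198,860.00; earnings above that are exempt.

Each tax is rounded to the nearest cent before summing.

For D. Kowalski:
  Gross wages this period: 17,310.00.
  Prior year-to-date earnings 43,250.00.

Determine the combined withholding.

3,422.33

Canton Income Tax: taxable = 17,310.00
  2,316.00 + 24.54% × (17,310.00 − 15,200.00) = 2,316.00 + 24.54% × 2,110.00 = 2,833.79
Solidarity Surcharge: 3.4% × 17,310.00 = 588.54
Total: 2,833.79 + 588.54 = 3,422.33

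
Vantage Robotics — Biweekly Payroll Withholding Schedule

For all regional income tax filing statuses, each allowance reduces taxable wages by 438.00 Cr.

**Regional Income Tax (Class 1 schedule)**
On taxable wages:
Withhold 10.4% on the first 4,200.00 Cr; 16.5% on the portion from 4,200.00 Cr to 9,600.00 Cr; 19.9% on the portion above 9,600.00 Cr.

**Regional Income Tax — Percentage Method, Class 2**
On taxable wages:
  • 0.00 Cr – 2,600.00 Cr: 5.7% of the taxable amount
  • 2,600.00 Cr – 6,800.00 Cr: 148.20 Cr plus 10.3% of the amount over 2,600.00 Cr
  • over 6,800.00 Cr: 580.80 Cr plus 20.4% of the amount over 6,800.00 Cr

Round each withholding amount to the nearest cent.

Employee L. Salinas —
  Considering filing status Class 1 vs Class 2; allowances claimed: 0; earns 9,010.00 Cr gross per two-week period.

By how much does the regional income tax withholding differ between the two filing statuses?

Regional Income Tax (Class 1): taxable = 9,010.00 Cr
  436.80 Cr + 16.5% × (9,010.00 Cr − 4,200.00 Cr) = 436.80 Cr + 16.5% × 4,810.00 Cr = 1,230.45 Cr
Regional Income Tax (Class 2): taxable = 9,010.00 Cr
  580.80 Cr + 20.4% × (9,010.00 Cr − 6,800.00 Cr) = 580.80 Cr + 20.4% × 2,210.00 Cr = 1,031.64 Cr
Difference: |1,230.45 Cr − 1,031.64 Cr| = 198.81 Cr (higher under Class 1)

198.81 Cr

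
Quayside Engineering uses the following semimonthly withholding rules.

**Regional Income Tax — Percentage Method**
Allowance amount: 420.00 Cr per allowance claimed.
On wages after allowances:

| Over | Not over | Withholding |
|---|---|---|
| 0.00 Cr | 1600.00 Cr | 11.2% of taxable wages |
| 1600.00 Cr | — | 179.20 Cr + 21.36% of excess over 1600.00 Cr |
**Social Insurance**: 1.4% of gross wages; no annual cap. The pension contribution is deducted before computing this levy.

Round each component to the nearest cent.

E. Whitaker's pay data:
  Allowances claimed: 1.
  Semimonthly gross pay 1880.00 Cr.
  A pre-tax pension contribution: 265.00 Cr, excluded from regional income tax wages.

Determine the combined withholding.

Regional Income Tax: taxable = 1880.00 Cr − 265.00 Cr − 1×420.00 Cr = 1195.00 Cr
  11.2% × 1195.00 Cr = 133.84 Cr
Social Insurance: 1.4% × 1615.00 Cr = 22.61 Cr
Total: 133.84 Cr + 22.61 Cr = 156.45 Cr

156.45 Cr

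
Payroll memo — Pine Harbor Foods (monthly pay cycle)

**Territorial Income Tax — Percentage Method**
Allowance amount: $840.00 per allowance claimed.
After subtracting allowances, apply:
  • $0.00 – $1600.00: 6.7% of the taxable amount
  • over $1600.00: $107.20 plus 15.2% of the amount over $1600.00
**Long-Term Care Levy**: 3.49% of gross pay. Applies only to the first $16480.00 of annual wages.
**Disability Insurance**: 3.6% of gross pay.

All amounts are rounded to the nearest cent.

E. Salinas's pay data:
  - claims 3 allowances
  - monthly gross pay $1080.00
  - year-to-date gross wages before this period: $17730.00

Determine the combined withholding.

$38.88

Territorial Income Tax: taxable = $1080.00 − 3×$840.00 = $-1440.00
  Taxable ≤ 0 → $0.00
Long-Term Care Levy: YTD $17730.00 ≥ cap $16480.00 → $0.00
Disability Insurance: 3.6% × $1080.00 = $38.88
Total: $0.00 + $0.00 + $38.88 = $38.88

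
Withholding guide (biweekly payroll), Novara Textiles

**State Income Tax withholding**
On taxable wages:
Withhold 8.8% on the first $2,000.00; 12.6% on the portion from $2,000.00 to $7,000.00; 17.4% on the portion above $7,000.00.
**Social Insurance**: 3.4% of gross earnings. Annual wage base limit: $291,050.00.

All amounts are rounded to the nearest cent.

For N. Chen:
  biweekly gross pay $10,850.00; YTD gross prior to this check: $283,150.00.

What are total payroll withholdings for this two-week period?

State Income Tax: taxable = $10,850.00
  $806.00 + 17.4% × ($10,850.00 − $7,000.00) = $806.00 + 17.4% × $3,850.00 = $1,475.90
Social Insurance: cap $291,050.00 − YTD $283,150.00 = $7,900.00 subject; 3.4% × $7,900.00 = $268.60
Total: $1,475.90 + $268.60 = $1,744.50

$1,744.50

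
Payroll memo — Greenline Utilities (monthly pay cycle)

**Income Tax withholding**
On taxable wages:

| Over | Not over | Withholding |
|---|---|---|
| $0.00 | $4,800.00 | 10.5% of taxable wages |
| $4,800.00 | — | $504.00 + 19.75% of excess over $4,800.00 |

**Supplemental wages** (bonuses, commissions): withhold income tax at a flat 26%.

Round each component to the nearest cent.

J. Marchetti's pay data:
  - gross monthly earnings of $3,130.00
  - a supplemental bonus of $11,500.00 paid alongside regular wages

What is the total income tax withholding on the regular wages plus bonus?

$3,318.65

Income Tax: taxable = $3,130.00
  10.5% × $3,130.00 = $328.65
Supplemental (26% flat on bonus): 26% × $11,500.00 = $2,990.00
Total income tax: $328.65 + $2,990.00 = $3,318.65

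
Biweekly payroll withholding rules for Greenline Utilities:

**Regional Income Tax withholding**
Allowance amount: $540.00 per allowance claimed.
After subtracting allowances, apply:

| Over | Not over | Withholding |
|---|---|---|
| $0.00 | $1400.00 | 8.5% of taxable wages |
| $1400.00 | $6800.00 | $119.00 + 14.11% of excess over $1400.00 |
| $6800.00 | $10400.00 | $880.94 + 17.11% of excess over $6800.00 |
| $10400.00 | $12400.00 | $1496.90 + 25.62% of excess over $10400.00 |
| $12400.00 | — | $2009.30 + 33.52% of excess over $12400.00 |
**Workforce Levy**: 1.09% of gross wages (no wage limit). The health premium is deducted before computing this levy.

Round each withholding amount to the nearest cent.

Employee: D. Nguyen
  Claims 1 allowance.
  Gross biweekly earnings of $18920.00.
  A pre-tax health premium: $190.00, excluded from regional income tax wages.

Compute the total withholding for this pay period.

$4154.27

Regional Income Tax: taxable = $18920.00 − $190.00 − 1×$540.00 = $18190.00
  $2009.30 + 33.52% × ($18190.00 − $12400.00) = $2009.30 + 33.52% × $5790.00 = $3950.11
Workforce Levy: 1.09% × $18730.00 = $204.16
Total: $3950.11 + $204.16 = $4154.27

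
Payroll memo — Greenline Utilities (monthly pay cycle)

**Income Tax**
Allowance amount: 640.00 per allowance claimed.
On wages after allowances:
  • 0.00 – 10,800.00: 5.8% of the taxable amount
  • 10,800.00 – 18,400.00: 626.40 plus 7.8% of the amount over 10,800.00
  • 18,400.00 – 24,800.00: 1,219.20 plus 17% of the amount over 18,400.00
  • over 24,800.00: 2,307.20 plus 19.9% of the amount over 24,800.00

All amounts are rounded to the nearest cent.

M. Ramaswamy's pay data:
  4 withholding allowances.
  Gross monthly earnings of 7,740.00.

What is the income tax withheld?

Income Tax: taxable = 7,740.00 − 4×640.00 = 5,180.00
  5.8% × 5,180.00 = 300.44

300.44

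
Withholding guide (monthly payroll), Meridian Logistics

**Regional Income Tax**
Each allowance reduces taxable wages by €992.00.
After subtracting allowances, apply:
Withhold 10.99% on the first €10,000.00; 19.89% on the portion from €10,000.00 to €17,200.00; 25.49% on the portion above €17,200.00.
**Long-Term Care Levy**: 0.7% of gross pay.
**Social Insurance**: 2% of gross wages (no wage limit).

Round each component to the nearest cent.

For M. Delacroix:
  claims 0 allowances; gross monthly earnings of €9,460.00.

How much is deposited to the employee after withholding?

Regional Income Tax: taxable = €9,460.00
  10.99% × €9,460.00 = €1,039.65
Long-Term Care Levy: 0.7% × €9,460.00 = €66.22
Social Insurance: 2% × €9,460.00 = €189.20
Total withheld: €1,039.65 + €66.22 + €189.20 = €1,295.07
Net pay: €9,460.00 − €1,295.07 = €8,164.93

€8,164.93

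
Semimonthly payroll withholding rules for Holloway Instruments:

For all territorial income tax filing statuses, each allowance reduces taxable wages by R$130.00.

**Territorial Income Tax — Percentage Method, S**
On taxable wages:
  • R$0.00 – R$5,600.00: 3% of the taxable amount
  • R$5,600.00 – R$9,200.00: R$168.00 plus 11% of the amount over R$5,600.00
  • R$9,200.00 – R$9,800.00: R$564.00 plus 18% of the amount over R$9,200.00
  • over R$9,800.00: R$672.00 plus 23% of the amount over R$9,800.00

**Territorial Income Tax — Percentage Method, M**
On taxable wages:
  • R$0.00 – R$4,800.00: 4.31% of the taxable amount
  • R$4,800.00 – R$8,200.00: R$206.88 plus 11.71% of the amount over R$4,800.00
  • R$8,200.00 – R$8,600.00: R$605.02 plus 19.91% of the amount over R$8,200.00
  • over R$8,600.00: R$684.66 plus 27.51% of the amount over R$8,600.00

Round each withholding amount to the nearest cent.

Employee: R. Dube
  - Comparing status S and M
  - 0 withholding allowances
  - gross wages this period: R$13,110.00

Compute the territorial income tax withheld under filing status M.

Territorial Income Tax (M): taxable = R$13,110.00
  R$684.66 + 27.51% × (R$13,110.00 − R$8,600.00) = R$684.66 + 27.51% × R$4,510.00 = R$1,925.36

R$1,925.36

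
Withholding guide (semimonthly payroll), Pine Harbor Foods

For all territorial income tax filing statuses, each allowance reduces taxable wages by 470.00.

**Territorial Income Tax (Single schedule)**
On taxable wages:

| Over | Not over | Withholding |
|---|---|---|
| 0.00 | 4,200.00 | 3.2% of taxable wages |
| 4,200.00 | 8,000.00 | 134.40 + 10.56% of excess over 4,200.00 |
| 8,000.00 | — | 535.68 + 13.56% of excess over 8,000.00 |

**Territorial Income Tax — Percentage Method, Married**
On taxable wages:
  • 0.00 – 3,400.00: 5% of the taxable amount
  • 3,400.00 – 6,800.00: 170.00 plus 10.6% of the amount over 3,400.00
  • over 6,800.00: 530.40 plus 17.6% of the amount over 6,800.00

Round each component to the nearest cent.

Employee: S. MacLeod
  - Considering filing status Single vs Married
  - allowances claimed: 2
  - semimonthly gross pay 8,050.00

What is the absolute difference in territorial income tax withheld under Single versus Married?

Territorial Income Tax (Single): taxable = 8,050.00 − 2×470.00 = 7,110.00
  134.40 + 10.56% × (7,110.00 − 4,200.00) = 134.40 + 10.56% × 2,910.00 = 441.70
Territorial Income Tax (Married): taxable = 8,050.00 − 2×470.00 = 7,110.00
  530.40 + 17.6% × (7,110.00 − 6,800.00) = 530.40 + 17.6% × 310.00 = 584.96
Difference: |441.70 − 584.96| = 143.26 (higher under Married)

143.26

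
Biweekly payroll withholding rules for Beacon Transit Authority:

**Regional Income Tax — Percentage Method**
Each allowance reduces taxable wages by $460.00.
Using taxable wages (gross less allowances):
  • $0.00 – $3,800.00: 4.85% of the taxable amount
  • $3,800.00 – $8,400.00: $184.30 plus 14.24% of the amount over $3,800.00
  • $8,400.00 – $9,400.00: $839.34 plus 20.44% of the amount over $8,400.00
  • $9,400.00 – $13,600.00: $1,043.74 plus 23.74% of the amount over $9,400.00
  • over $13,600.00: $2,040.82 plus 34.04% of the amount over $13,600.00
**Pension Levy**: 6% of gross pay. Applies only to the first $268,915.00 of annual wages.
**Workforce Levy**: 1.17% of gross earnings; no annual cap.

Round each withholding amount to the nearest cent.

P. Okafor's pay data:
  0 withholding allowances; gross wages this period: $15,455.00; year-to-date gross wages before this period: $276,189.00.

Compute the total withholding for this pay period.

$2,853.08

Regional Income Tax: taxable = $15,455.00
  $2,040.82 + 34.04% × ($15,455.00 − $13,600.00) = $2,040.82 + 34.04% × $1,855.00 = $2,672.26
Pension Levy: YTD $276,189.00 ≥ cap $268,915.00 → $0.00
Workforce Levy: 1.17% × $15,455.00 = $180.82
Total: $2,672.26 + $0.00 + $180.82 = $2,853.08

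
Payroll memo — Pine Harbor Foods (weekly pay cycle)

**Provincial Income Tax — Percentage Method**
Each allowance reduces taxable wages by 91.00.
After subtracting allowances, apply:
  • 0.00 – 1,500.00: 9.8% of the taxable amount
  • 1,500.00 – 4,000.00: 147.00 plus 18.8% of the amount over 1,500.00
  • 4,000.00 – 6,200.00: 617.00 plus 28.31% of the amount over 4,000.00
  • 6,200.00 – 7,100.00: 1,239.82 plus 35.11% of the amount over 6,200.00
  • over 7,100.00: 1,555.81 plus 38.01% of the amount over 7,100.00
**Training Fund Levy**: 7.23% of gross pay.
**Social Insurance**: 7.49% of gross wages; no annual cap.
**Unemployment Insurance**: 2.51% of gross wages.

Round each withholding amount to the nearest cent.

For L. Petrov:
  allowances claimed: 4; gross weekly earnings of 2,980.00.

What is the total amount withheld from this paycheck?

Provincial Income Tax: taxable = 2,980.00 − 4×91.00 = 2,616.00
  147.00 + 18.8% × (2,616.00 − 1,500.00) = 147.00 + 18.8% × 1,116.00 = 356.81
Training Fund Levy: 7.23% × 2,980.00 = 215.45
Social Insurance: 7.49% × 2,980.00 = 223.20
Unemployment Insurance: 2.51% × 2,980.00 = 74.80
Total: 356.81 + 215.45 + 223.20 + 74.80 = 870.26

870.26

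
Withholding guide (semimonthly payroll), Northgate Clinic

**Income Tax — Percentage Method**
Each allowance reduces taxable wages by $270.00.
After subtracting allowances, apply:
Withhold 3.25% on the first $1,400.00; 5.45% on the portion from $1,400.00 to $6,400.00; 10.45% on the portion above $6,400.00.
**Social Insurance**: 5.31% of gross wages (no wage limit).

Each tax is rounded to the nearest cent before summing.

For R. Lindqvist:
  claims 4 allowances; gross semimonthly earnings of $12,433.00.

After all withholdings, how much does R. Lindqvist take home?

Income Tax: taxable = $12,433.00 − 4×$270.00 = $11,353.00
  $318.00 + 10.45% × ($11,353.00 − $6,400.00) = $318.00 + 10.45% × $4,953.00 = $835.59
Social Insurance: 5.31% × $12,433.00 = $660.19
Total withheld: $835.59 + $660.19 = $1,495.78
Net pay: $12,433.00 − $1,495.78 = $10,937.22

$10,937.22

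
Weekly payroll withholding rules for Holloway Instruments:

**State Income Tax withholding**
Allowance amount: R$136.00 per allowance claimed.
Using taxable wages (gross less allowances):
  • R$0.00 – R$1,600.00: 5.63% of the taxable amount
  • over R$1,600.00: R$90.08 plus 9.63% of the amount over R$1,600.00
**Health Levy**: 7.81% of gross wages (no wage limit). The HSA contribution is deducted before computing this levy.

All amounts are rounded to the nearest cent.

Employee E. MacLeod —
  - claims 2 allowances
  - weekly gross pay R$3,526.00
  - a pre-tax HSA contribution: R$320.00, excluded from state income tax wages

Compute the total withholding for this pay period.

R$468.93

State Income Tax: taxable = R$3,526.00 − R$320.00 − 2×R$136.00 = R$2,934.00
  R$90.08 + 9.63% × (R$2,934.00 − R$1,600.00) = R$90.08 + 9.63% × R$1,334.00 = R$218.54
Health Levy: 7.81% × R$3,206.00 = R$250.39
Total: R$218.54 + R$250.39 = R$468.93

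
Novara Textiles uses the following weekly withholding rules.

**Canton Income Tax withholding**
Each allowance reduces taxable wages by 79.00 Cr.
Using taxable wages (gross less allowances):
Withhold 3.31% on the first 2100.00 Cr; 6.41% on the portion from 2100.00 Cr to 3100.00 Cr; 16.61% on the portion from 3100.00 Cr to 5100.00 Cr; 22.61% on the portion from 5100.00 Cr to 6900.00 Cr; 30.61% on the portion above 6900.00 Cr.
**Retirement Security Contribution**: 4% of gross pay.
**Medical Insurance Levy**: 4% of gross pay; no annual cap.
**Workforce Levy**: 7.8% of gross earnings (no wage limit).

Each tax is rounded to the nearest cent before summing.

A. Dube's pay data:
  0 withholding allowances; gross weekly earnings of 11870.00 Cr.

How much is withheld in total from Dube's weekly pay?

4269.57 Cr

Canton Income Tax: taxable = 11870.00 Cr
  872.79 Cr + 30.61% × (11870.00 Cr − 6900.00 Cr) = 872.79 Cr + 30.61% × 4970.00 Cr = 2394.11 Cr
Retirement Security Contribution: 4% × 11870.00 Cr = 474.80 Cr
Medical Insurance Levy: 4% × 11870.00 Cr = 474.80 Cr
Workforce Levy: 7.8% × 11870.00 Cr = 925.86 Cr
Total: 2394.11 Cr + 474.80 Cr + 474.80 Cr + 925.86 Cr = 4269.57 Cr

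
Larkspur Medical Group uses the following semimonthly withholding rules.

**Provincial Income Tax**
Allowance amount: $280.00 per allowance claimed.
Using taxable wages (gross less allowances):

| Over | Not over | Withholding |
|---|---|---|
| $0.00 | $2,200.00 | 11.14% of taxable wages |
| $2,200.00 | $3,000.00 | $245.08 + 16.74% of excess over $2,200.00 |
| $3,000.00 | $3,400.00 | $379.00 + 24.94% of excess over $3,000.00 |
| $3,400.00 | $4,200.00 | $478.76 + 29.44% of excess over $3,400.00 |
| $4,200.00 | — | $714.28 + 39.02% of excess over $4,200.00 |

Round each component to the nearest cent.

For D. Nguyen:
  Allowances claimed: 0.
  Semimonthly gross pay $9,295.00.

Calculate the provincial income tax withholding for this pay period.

$2,702.35

Provincial Income Tax: taxable = $9,295.00
  $714.28 + 39.02% × ($9,295.00 − $4,200.00) = $714.28 + 39.02% × $5,095.00 = $2,702.35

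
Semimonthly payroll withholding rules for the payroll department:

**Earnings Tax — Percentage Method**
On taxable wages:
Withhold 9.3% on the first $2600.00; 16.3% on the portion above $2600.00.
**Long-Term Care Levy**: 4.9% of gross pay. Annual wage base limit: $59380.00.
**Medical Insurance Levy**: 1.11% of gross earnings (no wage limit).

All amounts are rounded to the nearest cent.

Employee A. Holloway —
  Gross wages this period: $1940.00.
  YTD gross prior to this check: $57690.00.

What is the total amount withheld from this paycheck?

$284.76

Earnings Tax: taxable = $1940.00
  9.3% × $1940.00 = $180.42
Long-Term Care Levy: cap $59380.00 − YTD $57690.00 = $1690.00 subject; 4.9% × $1690.00 = $82.81
Medical Insurance Levy: 1.11% × $1940.00 = $21.53
Total: $180.42 + $82.81 + $21.53 = $284.76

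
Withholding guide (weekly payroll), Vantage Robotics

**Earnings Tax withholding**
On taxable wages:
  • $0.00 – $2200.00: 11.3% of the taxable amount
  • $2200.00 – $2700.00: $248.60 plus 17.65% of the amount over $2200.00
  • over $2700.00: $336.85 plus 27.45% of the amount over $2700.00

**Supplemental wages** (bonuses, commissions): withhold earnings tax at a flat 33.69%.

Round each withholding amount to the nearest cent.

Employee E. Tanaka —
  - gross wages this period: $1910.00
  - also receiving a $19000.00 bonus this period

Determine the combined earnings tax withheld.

Earnings Tax: taxable = $1910.00
  11.3% × $1910.00 = $215.83
Supplemental (33.69% flat on bonus): 33.69% × $19000.00 = $6401.10
Total earnings tax: $215.83 + $6401.10 = $6616.93

$6616.93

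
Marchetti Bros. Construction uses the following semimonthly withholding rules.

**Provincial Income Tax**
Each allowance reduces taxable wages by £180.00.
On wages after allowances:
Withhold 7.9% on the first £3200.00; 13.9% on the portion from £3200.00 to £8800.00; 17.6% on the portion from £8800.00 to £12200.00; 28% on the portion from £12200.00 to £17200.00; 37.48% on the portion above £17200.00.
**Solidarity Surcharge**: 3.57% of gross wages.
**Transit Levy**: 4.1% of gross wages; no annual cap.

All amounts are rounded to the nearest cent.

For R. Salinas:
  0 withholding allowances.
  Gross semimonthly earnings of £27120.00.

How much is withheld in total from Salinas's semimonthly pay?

£8827.72

Provincial Income Tax: taxable = £27120.00
  £3029.60 + 37.48% × (£27120.00 − £17200.00) = £3029.60 + 37.48% × £9920.00 = £6747.62
Solidarity Surcharge: 3.57% × £27120.00 = £968.18
Transit Levy: 4.1% × £27120.00 = £1111.92
Total: £6747.62 + £968.18 + £1111.92 = £8827.72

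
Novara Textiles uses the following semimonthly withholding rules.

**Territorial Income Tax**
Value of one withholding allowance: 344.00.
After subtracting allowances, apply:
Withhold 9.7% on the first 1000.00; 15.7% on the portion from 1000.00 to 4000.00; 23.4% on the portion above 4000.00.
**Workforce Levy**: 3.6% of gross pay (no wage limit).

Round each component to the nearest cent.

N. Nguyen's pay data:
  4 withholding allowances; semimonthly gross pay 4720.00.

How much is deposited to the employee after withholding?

Territorial Income Tax: taxable = 4720.00 − 4×344.00 = 3344.00
  97.00 + 15.7% × (3344.00 − 1000.00) = 97.00 + 15.7% × 2344.00 = 465.01
Workforce Levy: 3.6% × 4720.00 = 169.92
Total withheld: 465.01 + 169.92 = 634.93
Net pay: 4720.00 − 634.93 = 4085.07

4085.07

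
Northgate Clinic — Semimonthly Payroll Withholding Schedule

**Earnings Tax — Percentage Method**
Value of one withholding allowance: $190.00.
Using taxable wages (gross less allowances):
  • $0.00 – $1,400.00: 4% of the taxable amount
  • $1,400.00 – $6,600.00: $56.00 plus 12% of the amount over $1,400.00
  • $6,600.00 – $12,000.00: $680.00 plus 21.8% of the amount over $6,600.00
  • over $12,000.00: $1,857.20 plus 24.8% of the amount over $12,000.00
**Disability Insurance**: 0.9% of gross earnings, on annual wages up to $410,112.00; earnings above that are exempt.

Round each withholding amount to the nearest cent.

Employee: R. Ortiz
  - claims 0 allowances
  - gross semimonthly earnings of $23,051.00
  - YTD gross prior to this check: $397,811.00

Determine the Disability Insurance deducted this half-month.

$110.71

Disability Insurance: cap $410,112.00 − YTD $397,811.00 = $12,301.00 subject; 0.9% × $12,301.00 = $110.71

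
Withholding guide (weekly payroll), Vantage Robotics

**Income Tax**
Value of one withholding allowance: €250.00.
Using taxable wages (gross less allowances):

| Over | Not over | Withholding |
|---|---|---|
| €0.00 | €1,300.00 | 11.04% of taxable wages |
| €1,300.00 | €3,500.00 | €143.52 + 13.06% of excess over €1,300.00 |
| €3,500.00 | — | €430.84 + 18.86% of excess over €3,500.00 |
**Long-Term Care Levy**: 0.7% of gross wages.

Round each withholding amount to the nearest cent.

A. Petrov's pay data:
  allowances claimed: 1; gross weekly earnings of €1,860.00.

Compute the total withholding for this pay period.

€197.03

Income Tax: taxable = €1,860.00 − 1×€250.00 = €1,610.00
  €143.52 + 13.06% × (€1,610.00 − €1,300.00) = €143.52 + 13.06% × €310.00 = €184.01
Long-Term Care Levy: 0.7% × €1,860.00 = €13.02
Total: €184.01 + €13.02 = €197.03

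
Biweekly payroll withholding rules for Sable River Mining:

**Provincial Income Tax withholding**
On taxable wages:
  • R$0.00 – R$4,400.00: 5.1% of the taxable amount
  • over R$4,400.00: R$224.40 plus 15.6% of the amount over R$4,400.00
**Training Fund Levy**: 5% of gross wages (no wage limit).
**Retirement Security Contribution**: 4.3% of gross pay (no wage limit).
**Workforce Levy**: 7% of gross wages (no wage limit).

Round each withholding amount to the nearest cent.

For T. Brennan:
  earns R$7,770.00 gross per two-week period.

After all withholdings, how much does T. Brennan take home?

Provincial Income Tax: taxable = R$7,770.00
  R$224.40 + 15.6% × (R$7,770.00 − R$4,400.00) = R$224.40 + 15.6% × R$3,370.00 = R$750.12
Training Fund Levy: 5% × R$7,770.00 = R$388.50
Retirement Security Contribution: 4.3% × R$7,770.00 = R$334.11
Workforce Levy: 7% × R$7,770.00 = R$543.90
Total withheld: R$750.12 + R$388.50 + R$334.11 + R$543.90 = R$2,016.63
Net pay: R$7,770.00 − R$2,016.63 = R$5,753.37

R$5,753.37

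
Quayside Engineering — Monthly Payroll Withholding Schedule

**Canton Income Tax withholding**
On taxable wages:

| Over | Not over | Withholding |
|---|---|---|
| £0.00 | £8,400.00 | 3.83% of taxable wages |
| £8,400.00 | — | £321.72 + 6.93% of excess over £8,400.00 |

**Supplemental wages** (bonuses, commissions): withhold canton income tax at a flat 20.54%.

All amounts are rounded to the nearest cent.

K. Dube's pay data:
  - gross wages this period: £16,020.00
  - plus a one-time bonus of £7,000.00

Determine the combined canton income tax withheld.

£2,287.59

Canton Income Tax: taxable = £16,020.00
  £321.72 + 6.93% × (£16,020.00 − £8,400.00) = £321.72 + 6.93% × £7,620.00 = £849.79
Supplemental (20.54% flat on bonus): 20.54% × £7,000.00 = £1,437.80
Total canton income tax: £849.79 + £1,437.80 = £2,287.59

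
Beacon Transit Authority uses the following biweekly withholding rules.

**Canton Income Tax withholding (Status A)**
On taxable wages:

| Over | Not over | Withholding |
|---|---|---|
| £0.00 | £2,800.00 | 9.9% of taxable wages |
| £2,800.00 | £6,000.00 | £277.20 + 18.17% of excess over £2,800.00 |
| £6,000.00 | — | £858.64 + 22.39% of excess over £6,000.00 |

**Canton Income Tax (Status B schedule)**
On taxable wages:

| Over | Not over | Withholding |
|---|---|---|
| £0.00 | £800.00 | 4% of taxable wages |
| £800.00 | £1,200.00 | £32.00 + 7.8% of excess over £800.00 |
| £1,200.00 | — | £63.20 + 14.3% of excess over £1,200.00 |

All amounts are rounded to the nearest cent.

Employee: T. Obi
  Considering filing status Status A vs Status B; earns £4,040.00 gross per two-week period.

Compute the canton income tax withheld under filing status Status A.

£502.51

Canton Income Tax (Status A): taxable = £4,040.00
  £277.20 + 18.17% × (£4,040.00 − £2,800.00) = £277.20 + 18.17% × £1,240.00 = £502.51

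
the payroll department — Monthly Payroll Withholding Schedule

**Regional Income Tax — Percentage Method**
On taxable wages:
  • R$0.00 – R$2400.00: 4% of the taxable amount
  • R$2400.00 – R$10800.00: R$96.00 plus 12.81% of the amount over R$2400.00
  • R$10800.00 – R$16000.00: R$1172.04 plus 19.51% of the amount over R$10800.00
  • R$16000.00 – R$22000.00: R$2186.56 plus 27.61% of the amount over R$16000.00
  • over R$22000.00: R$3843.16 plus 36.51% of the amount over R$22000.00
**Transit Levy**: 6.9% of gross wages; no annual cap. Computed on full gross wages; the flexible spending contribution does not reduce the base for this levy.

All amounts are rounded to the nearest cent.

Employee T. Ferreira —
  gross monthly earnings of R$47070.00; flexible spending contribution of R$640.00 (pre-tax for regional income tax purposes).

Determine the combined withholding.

R$16010.38

Regional Income Tax: taxable = R$47070.00 − R$640.00 = R$46430.00
  R$3843.16 + 36.51% × (R$46430.00 − R$22000.00) = R$3843.16 + 36.51% × R$24430.00 = R$12762.55
Transit Levy: 6.9% × R$47070.00 = R$3247.83
Total: R$12762.55 + R$3247.83 = R$16010.38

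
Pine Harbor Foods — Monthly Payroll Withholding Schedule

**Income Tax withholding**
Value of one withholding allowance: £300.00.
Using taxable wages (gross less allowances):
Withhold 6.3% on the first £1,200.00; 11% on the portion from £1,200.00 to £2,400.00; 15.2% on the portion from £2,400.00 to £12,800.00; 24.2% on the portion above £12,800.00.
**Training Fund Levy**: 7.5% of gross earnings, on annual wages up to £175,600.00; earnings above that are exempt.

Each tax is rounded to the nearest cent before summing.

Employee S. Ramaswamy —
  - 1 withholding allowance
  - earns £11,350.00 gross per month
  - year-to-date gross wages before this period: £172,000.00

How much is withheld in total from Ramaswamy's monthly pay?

Income Tax: taxable = £11,350.00 − 1×£300.00 = £11,050.00
  £207.60 + 15.2% × (£11,050.00 − £2,400.00) = £207.60 + 15.2% × £8,650.00 = £1,522.40
Training Fund Levy: cap £175,600.00 − YTD £172,000.00 = £3,600.00 subject; 7.5% × £3,600.00 = £270.00
Total: £1,522.40 + £270.00 = £1,792.40

£1,792.40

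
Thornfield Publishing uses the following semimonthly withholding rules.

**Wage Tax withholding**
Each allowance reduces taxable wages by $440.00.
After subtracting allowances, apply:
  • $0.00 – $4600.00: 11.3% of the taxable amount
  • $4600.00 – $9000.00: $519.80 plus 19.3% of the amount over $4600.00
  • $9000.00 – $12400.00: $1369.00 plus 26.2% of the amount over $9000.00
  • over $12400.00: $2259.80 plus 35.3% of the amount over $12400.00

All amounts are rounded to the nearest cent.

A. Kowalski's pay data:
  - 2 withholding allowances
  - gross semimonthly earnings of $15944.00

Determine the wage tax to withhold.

$3200.19

Wage Tax: taxable = $15944.00 − 2×$440.00 = $15064.00
  $2259.80 + 35.3% × ($15064.00 − $12400.00) = $2259.80 + 35.3% × $2664.00 = $3200.19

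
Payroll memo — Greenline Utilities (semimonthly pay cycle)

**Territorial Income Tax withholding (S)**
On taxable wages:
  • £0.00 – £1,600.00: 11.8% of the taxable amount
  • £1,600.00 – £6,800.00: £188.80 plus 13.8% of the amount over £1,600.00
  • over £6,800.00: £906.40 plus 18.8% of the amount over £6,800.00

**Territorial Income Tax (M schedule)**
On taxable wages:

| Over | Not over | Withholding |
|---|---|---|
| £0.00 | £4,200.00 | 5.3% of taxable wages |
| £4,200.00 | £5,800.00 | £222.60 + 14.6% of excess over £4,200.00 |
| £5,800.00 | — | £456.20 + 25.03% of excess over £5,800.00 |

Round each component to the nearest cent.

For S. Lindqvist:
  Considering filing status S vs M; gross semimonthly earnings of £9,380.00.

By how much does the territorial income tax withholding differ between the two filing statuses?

Territorial Income Tax (S): taxable = £9,380.00
  £906.40 + 18.8% × (£9,380.00 − £6,800.00) = £906.40 + 18.8% × £2,580.00 = £1,391.44
Territorial Income Tax (M): taxable = £9,380.00
  £456.20 + 25.03% × (£9,380.00 − £5,800.00) = £456.20 + 25.03% × £3,580.00 = £1,352.27
Difference: |£1,391.44 − £1,352.27| = £39.17 (higher under S)

£39.17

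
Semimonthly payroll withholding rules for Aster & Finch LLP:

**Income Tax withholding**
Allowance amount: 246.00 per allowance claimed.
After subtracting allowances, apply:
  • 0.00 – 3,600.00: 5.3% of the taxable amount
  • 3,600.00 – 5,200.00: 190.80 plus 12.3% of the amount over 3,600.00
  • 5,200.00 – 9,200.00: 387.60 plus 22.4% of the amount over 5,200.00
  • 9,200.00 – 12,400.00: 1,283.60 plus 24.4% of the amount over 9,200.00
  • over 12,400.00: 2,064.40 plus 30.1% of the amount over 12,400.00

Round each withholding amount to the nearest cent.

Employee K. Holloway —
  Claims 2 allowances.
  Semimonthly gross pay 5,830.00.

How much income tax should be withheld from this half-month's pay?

Income Tax: taxable = 5,830.00 − 2×246.00 = 5,338.00
  387.60 + 22.4% × (5,338.00 − 5,200.00) = 387.60 + 22.4% × 138.00 = 418.51

418.51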